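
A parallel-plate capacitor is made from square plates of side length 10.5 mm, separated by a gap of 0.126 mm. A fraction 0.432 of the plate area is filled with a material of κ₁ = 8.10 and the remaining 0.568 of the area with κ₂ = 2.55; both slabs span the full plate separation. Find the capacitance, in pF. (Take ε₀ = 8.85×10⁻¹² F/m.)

C ≈ 38.3 pF

A = (10.5 mm)² = 1.10×10⁻⁴ m².
Side-by-side slabs ⇒ two capacitors in parallel, each spanning the full gap.
C₁ = κ₁ε₀A₁/d = 8.10 × 8.85×10⁻¹² × 4.76×10⁻⁵ / 1.26×10⁻⁴ = 2.71×10⁻¹¹ F.
C₂ = κ₂ε₀A₂/d = 2.55 × 8.85×10⁻¹² × 6.26×10⁻⁵ / 1.26×10⁻⁴ = 1.12×10⁻¹¹ F.
C = C₁ + C₂ = 3.83×10⁻¹¹ F.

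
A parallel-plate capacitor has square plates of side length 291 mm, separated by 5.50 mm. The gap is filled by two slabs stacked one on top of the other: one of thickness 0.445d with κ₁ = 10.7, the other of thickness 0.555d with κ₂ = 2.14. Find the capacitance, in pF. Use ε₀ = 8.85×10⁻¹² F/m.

A = (291 mm)² = 8.47×10⁻² m².
Stacked slabs ⇒ two capacitors in series, each with the full plate area.
C₁ = κ₁ε₀A/d₁ = 10.7 × 8.85×10⁻¹² × 8.47×10⁻² / 2.45×10⁻³ = 3.28×10⁻⁹ F.
C₂ = κ₂ε₀A/d₂ = 2.14 × 8.85×10⁻¹² × 8.47×10⁻² / 3.05×10⁻³ = 5.25×10⁻¹⁰ F.
C = (1/C₁ + 1/C₂)⁻¹ = 4.53×10⁻¹⁰ F.

C ≈ 453 pF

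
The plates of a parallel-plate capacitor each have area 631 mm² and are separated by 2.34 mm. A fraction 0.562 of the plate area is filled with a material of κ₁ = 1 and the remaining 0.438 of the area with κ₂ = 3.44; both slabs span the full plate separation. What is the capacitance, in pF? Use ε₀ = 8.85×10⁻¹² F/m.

4.94 pF

A = 631 mm² = 6.31×10⁻⁴ m².
Side-by-side slabs ⇒ two capacitors in parallel, each spanning the full gap.
C₁ = κ₁ε₀A₁/d = 1.00 × 8.85×10⁻¹² × 3.55×10⁻⁴ / 2.34×10⁻³ = 1.34×10⁻¹² F.
C₂ = κ₂ε₀A₂/d = 3.44 × 8.85×10⁻¹² × 2.76×10⁻⁴ / 2.34×10⁻³ = 3.60×10⁻¹² F.
C = C₁ + C₂ = 4.94×10⁻¹² F.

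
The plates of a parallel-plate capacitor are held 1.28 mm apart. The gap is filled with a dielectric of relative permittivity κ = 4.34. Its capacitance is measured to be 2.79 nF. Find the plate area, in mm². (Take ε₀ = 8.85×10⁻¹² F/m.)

A ≈ 9.30×10⁴ mm²

A = Cd/(κε₀) = 2.79×10⁻⁹ × 1.28×10⁻³ / (4.34 × 8.85×10⁻¹²) = 9.30×10⁻² m².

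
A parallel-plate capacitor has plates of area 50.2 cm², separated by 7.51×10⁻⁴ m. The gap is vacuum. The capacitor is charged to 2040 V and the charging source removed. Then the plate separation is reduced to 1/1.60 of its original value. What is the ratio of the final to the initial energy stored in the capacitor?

Isolated ⇒ Q is held fixed.
C₂ = 1.60 C₁ and U = Q²/(2C), so U₂/U₁ = C₁/C₂ = 0.625.

U₂/U₁ ≈ 0.625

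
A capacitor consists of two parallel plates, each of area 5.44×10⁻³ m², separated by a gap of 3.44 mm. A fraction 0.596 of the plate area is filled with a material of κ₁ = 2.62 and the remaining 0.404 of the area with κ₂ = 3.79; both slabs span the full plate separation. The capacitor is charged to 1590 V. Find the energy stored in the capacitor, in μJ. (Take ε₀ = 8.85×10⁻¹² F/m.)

Side-by-side slabs ⇒ two capacitors in parallel, each spanning the full gap.
C₁ = κ₁ε₀A₁/d = 2.62 × 8.85×10⁻¹² × 3.24×10⁻³ / 3.44×10⁻³ = 2.19×10⁻¹¹ F.
C₂ = κ₂ε₀A₂/d = 3.79 × 8.85×10⁻¹² × 2.20×10⁻³ / 3.44×10⁻³ = 2.14×10⁻¹¹ F.
C = C₁ + C₂ = 4.33×10⁻¹¹ F.
U = ½CV² = ½ × 4.33×10⁻¹¹ × (1590)² = 5.47×10⁻⁵ J.

54.7 μJ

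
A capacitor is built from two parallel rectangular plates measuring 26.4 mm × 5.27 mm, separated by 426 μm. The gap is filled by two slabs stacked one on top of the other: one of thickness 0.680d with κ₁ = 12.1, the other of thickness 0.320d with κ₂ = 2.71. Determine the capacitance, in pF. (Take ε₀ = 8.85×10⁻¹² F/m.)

16.6 pF

A = 26.4 × 5.27 mm² = 1.39×10⁻⁴ m².
Stacked slabs ⇒ two capacitors in series, each with the full plate area.
C₁ = κ₁ε₀A/d₁ = 12.1 × 8.85×10⁻¹² × 1.39×10⁻⁴ / 2.90×10⁻⁴ = 5.14×10⁻¹¹ F.
C₂ = κ₂ε₀A/d₂ = 2.71 × 8.85×10⁻¹² × 1.39×10⁻⁴ / 1.36×10⁻⁴ = 2.45×10⁻¹¹ F.
C = (1/C₁ + 1/C₂)⁻¹ = 1.66×10⁻¹¹ F.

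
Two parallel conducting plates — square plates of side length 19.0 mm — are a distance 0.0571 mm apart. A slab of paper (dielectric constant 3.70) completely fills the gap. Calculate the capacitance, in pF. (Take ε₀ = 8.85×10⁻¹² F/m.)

A = (19.0 mm)² = 3.61×10⁻⁴ m².
C = κε₀A/d = 3.70 × 8.85×10⁻¹² × 3.61×10⁻⁴ / 5.71×10⁻⁵ = 2.07×10⁻¹⁰ F.

C ≈ 207 pF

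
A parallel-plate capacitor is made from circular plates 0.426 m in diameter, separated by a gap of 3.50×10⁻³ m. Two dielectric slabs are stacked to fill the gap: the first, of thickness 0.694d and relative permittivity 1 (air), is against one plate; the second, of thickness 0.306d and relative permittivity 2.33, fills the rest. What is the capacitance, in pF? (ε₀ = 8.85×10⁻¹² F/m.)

A = π(0.426/2 m)² = 0.143 m².
Stacked slabs ⇒ two capacitors in series, each with the full plate area.
C₁ = κ₁ε₀A/d₁ = 1.00 × 8.85×10⁻¹² × 0.143 / 2.43×10⁻³ = 5.19×10⁻¹⁰ F.
C₂ = κ₂ε₀A/d₂ = 2.33 × 8.85×10⁻¹² × 0.143 / 1.07×10⁻³ = 2.74×10⁻⁹ F.
C = (1/C₁ + 1/C₂)⁻¹ = 4.37×10⁻¹⁰ F.

437 pF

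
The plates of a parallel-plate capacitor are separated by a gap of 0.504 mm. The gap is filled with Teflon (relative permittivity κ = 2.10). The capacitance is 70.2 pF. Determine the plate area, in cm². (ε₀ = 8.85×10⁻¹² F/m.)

A = Cd/(κε₀) = 7.02×10⁻¹¹ × 5.04×10⁻⁴ / (2.10 × 8.85×10⁻¹²) = 1.90×10⁻³ m².

19.0 cm²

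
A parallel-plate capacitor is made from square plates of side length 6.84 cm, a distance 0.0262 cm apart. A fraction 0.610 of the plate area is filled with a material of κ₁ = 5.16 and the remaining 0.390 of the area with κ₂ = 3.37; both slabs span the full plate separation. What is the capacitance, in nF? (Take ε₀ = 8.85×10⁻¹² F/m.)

A = (6.84 cm)² = 4.68×10⁻³ m².
Side-by-side slabs ⇒ two capacitors in parallel, each spanning the full gap.
C₁ = κ₁ε₀A₁/d = 5.16 × 8.85×10⁻¹² × 2.85×10⁻³ / 2.62×10⁻⁴ = 4.97×10⁻¹⁰ F.
C₂ = κ₂ε₀A₂/d = 3.37 × 8.85×10⁻¹² × 1.82×10⁻³ / 2.62×10⁻⁴ = 2.08×10⁻¹⁰ F.
C = C₁ + C₂ = 7.05×10⁻¹⁰ F.

C ≈ 0.705 nF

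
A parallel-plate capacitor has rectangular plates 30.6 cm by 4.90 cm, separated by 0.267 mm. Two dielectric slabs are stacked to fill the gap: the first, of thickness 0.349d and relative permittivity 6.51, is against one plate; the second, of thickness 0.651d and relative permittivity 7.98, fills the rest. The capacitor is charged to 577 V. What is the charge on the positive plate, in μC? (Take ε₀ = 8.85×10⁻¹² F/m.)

A = 30.6 × 4.90 cm² = 1.50×10⁻² m².
Stacked slabs ⇒ two capacitors in series, each with the full plate area.
C₁ = κ₁ε₀A/d₁ = 6.51 × 8.85×10⁻¹² × 1.50×10⁻² / 9.32×10⁻⁵ = 9.27×10⁻⁹ F.
C₂ = κ₂ε₀A/d₂ = 7.98 × 8.85×10⁻¹² × 1.50×10⁻² / 1.74×10⁻⁴ = 6.09×10⁻⁹ F.
C = (1/C₁ + 1/C₂)⁻¹ = 3.68×10⁻⁹ F.
Q = CV = 3.68×10⁻⁹ × 577 = 2.12×10⁻⁶ C.

2.12 μC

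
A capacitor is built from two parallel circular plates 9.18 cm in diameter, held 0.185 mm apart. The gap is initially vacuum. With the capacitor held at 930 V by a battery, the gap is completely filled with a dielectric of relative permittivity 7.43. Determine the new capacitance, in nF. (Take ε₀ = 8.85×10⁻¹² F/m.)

2.35 nF

A = π(9.18/2 cm)² = 6.62×10⁻³ m².
Initially C₁ = ε₀A/d = 8.85×10⁻¹² × 6.62×10⁻³ / 1.85×10⁻⁴ = 3.17×10⁻¹⁰ F.
C = κε₀A/d scales with κ, so C₂/C₁ = κ = 7.43.
C₂ = 7.43 × 3.17×10⁻¹⁰ = 2.35×10⁻⁹ F.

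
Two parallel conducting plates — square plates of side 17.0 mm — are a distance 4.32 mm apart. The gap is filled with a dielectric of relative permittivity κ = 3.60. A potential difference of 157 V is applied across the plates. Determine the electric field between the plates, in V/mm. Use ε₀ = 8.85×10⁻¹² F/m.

E = V/d = 157 / 4.32×10⁻³ = 3.63×10⁴ V/m.

E ≈ 36.3 V/mm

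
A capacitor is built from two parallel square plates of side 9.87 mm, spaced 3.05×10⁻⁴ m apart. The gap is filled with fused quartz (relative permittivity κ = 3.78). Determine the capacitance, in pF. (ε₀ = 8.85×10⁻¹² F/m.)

A = (9.87 mm)² = 9.74×10⁻⁵ m².
C = κε₀A/d = 3.78 × 8.85×10⁻¹² × 9.74×10⁻⁵ / 3.05×10⁻⁴ = 1.07×10⁻¹¹ F.

10.7 pF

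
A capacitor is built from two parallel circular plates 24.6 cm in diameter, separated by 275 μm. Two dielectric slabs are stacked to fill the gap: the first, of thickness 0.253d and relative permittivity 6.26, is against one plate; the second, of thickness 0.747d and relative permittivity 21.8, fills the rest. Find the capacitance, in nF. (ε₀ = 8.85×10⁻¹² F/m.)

A = π(24.6/2 cm)² = 4.75×10⁻² m².
Stacked slabs ⇒ two capacitors in series, each with the full plate area.
C₁ = κ₁ε₀A/d₁ = 6.26 × 8.85×10⁻¹² × 4.75×10⁻² / 6.96×10⁻⁵ = 3.78×10⁻⁸ F.
C₂ = κ₂ε₀A/d₂ = 21.8 × 8.85×10⁻¹² × 4.75×10⁻² / 2.05×10⁻⁴ = 4.46×10⁻⁸ F.
C = (1/C₁ + 1/C₂)⁻¹ = 2.05×10⁻⁸ F.

C ≈ 20.5 nF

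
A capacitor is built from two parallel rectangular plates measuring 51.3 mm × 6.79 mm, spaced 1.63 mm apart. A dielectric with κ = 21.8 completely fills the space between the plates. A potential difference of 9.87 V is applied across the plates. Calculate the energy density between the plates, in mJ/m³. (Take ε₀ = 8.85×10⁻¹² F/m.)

E = V/d = 9.87 / 1.63×10⁻³ = 6.06×10³ V/m.
u = ½κε₀E² = ½ × 21.8 × 8.85×10⁻¹² × (6.06×10³)² = 3.54×10⁻³ J/m³.

3.54 mJ/m³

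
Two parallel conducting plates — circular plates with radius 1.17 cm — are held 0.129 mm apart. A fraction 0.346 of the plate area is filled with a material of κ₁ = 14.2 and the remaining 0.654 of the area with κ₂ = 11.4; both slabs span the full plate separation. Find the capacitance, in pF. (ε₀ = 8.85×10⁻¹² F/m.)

365 pF

A = π(1.17 cm)² = 4.30×10⁻⁴ m².
Side-by-side slabs ⇒ two capacitors in parallel, each spanning the full gap.
C₁ = κ₁ε₀A₁/d = 14.2 × 8.85×10⁻¹² × 1.49×10⁻⁴ / 1.29×10⁻⁴ = 1.45×10⁻¹⁰ F.
C₂ = κ₂ε₀A₂/d = 11.4 × 8.85×10⁻¹² × 2.81×10⁻⁴ / 1.29×10⁻⁴ = 2.20×10⁻¹⁰ F.
C = C₁ + C₂ = 3.65×10⁻¹⁰ F.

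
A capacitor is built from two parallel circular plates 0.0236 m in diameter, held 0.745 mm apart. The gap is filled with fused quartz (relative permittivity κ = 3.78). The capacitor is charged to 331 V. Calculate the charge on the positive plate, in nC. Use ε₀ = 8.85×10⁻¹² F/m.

Q ≈ 6.50 nC

A = π(0.0236/2 m)² = 4.37×10⁻⁴ m².
C = κε₀A/d = 3.78 × 8.85×10⁻¹² × 4.37×10⁻⁴ / 7.45×10⁻⁴ = 1.96×10⁻¹¹ F.
Q = CV = 1.96×10⁻¹¹ × 331 = 6.50×10⁻⁹ C.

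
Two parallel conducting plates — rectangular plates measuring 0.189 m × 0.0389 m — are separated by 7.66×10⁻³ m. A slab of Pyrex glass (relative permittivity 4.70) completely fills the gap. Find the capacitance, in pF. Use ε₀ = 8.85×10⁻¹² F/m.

A = 0.189 × 0.0389 m² = 7.35×10⁻³ m².
C = κε₀A/d = 4.70 × 8.85×10⁻¹² × 7.35×10⁻³ / 7.66×10⁻³ = 3.99×10⁻¹¹ F.

39.9 pF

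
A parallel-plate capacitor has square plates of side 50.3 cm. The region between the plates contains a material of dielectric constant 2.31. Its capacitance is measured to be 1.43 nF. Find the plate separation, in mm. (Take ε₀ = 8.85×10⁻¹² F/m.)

d ≈ 3.62 mm

A = (50.3 cm)² = 0.253 m².
d = κε₀A/C = 2.31 × 8.85×10⁻¹² × 0.253 / 1.43×10⁻⁹ = 3.62×10⁻³ m.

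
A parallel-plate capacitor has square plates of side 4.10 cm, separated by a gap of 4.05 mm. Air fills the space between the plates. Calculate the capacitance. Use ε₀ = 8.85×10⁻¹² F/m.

3.67 pF

A = (4.10 cm)² = 1.68×10⁻³ m².
C = ε₀A/d = 8.85×10⁻¹² × 1.68×10⁻³ / 4.05×10⁻³ = 3.67×10⁻¹² F.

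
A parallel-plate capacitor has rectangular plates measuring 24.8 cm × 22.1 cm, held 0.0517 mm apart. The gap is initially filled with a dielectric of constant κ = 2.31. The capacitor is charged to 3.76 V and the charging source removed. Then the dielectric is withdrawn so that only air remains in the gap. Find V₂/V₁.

V₂/V₁ ≈ 2.31

Isolated ⇒ Q is held fixed.
C₂ = 0.433 C₁ and V = Q/C, so V₂/V₁ = C₁/C₂ = 2.31.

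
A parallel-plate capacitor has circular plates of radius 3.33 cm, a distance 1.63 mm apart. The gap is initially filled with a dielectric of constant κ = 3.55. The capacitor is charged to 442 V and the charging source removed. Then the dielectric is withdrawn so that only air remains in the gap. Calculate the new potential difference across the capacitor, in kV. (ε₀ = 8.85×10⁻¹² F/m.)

V ≈ 1.57 kV

A = π(3.33 cm)² = 3.48×10⁻³ m².
Initially C₁ = κε₀A/d = 3.55 × 8.85×10⁻¹² × 3.48×10⁻³ / 1.63×10⁻³ = 6.71×10⁻¹¹ F.
V₁ = 4.42×10² V.
Isolated ⇒ Q is held fixed. C₂ = 0.282 C₁ and V = Q/C, so V₂/V₁ = C₁/C₂ = 3.55.
V₂ = 3.55 × 4.42×10² = 1.57×10³ V.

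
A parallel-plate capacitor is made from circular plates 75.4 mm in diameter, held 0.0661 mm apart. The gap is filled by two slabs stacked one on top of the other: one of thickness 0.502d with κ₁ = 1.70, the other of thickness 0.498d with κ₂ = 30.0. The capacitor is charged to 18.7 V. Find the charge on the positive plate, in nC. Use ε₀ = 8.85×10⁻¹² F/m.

A = π(75.4/2 mm)² = 4.47×10⁻³ m².
Stacked slabs ⇒ two capacitors in series, each with the full plate area.
C₁ = κ₁ε₀A/d₁ = 1.70 × 8.85×10⁻¹² × 4.47×10⁻³ / 3.32×10⁻⁵ = 2.02×10⁻⁹ F.
C₂ = κ₂ε₀A/d₂ = 30.0 × 8.85×10⁻¹² × 4.47×10⁻³ / 3.29×10⁻⁵ = 3.60×10⁻⁸ F.
C = (1/C₁ + 1/C₂)⁻¹ = 1.92×10⁻⁹ F.
Q = CV = 1.92×10⁻⁹ × 18.7 = 3.58×10⁻⁸ C.

Q ≈ 35.8 nC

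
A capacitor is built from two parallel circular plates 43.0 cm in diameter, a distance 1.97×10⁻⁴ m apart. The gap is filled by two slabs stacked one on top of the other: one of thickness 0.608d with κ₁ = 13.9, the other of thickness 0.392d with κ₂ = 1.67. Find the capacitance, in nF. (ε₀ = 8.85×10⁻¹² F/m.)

23.4 nF

A = π(43.0/2 cm)² = 0.145 m².
Stacked slabs ⇒ two capacitors in series, each with the full plate area.
C₁ = κ₁ε₀A/d₁ = 13.9 × 8.85×10⁻¹² × 0.145 / 1.20×10⁻⁴ = 1.49×10⁻⁷ F.
C₂ = κ₂ε₀A/d₂ = 1.67 × 8.85×10⁻¹² × 0.145 / 7.72×10⁻⁵ = 2.78×10⁻⁸ F.
C = (1/C₁ + 1/C₂)⁻¹ = 2.34×10⁻⁸ F.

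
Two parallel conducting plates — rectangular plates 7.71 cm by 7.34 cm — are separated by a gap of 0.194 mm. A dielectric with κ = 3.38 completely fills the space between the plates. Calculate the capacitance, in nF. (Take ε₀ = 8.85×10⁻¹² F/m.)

A = 7.71 × 7.34 cm² = 5.66×10⁻³ m².
C = κε₀A/d = 3.38 × 8.85×10⁻¹² × 5.66×10⁻³ / 1.94×10⁻⁴ = 8.73×10⁻¹⁰ F.

0.873 nF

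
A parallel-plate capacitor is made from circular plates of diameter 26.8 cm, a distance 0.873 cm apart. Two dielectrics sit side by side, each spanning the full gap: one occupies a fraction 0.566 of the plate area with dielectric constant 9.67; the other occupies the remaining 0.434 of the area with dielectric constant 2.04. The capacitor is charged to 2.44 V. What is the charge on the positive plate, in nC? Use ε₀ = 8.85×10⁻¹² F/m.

A = π(26.8/2 cm)² = 5.64×10⁻² m².
Side-by-side slabs ⇒ two capacitors in parallel, each spanning the full gap.
C₁ = κ₁ε₀A₁/d = 9.67 × 8.85×10⁻¹² × 3.19×10⁻² / 8.73×10⁻³ = 3.13×10⁻¹⁰ F.
C₂ = κ₂ε₀A₂/d = 2.04 × 8.85×10⁻¹² × 2.45×10⁻² / 8.73×10⁻³ = 5.06×10⁻¹¹ F.
C = C₁ + C₂ = 3.64×10⁻¹⁰ F.
Q = CV = 3.64×10⁻¹⁰ × 2.44 = 8.87×10⁻¹⁰ C.

Q ≈ 0.887 nC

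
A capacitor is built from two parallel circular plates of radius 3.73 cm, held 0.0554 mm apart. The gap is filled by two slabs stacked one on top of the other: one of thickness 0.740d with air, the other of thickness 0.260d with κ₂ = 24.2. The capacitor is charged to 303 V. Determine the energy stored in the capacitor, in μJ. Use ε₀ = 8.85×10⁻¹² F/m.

U ≈ 42.7 μJ

A = π(3.73 cm)² = 4.37×10⁻³ m².
Stacked slabs ⇒ two capacitors in series, each with the full plate area.
C₁ = κ₁ε₀A/d₁ = 1.00 × 8.85×10⁻¹² × 4.37×10⁻³ / 4.10×10⁻⁵ = 9.44×10⁻¹⁰ F.
C₂ = κ₂ε₀A/d₂ = 24.2 × 8.85×10⁻¹² × 4.37×10⁻³ / 1.44×10⁻⁵ = 6.50×10⁻⁸ F.
C = (1/C₁ + 1/C₂)⁻¹ = 9.30×10⁻¹⁰ F.
U = ½CV² = ½ × 9.30×10⁻¹⁰ × (303)² = 4.27×10⁻⁵ J.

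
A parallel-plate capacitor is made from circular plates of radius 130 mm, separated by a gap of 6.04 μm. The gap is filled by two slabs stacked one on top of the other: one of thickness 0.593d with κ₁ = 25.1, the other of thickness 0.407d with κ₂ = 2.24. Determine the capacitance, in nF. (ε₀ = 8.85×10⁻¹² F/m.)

A = π(130 mm)² = 5.31×10⁻² m².
Stacked slabs ⇒ two capacitors in series, each with the full plate area.
C₁ = κ₁ε₀A/d₁ = 25.1 × 8.85×10⁻¹² × 5.31×10⁻² / 3.58×10⁻⁶ = 3.29×10⁻⁶ F.
C₂ = κ₂ε₀A/d₂ = 2.24 × 8.85×10⁻¹² × 5.31×10⁻² / 2.46×10⁻⁶ = 4.28×10⁻⁷ F.
C = (1/C₁ + 1/C₂)⁻¹ = 3.79×10⁻⁷ F.

379 nF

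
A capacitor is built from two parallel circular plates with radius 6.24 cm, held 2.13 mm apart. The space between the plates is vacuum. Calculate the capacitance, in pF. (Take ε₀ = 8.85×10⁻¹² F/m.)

A = π(6.24 cm)² = 1.22×10⁻² m².
C = ε₀A/d = 8.85×10⁻¹² × 1.22×10⁻² / 2.13×10⁻³ = 5.08×10⁻¹¹ F.

50.8 pF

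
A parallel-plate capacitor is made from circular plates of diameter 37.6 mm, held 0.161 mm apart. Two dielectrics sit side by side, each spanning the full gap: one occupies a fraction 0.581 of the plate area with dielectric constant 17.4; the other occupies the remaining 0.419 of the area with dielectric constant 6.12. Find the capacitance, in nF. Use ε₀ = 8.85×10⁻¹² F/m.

0.774 nF

A = π(37.6/2 mm)² = 1.11×10⁻³ m².
Side-by-side slabs ⇒ two capacitors in parallel, each spanning the full gap.
C₁ = κ₁ε₀A₁/d = 17.4 × 8.85×10⁻¹² × 6.45×10⁻⁴ / 1.61×10⁻⁴ = 6.17×10⁻¹⁰ F.
C₂ = κ₂ε₀A₂/d = 6.12 × 8.85×10⁻¹² × 4.65×10⁻⁴ / 1.61×10⁻⁴ = 1.57×10⁻¹⁰ F.
C = C₁ + C₂ = 7.74×10⁻¹⁰ F.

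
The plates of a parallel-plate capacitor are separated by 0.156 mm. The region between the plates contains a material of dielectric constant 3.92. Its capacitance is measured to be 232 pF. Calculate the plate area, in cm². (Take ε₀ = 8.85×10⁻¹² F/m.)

10.4 cm²

A = Cd/(κε₀) = 2.32×10⁻¹⁰ × 1.56×10⁻⁴ / (3.92 × 8.85×10⁻¹²) = 1.04×10⁻³ m².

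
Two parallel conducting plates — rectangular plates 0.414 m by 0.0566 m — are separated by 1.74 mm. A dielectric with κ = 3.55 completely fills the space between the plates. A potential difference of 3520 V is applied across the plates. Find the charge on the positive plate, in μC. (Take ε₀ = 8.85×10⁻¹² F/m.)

A = 0.414 × 0.0566 m² = 2.34×10⁻² m².
C = κε₀A/d = 3.55 × 8.85×10⁻¹² × 2.34×10⁻² / 1.74×10⁻³ = 4.23×10⁻¹⁰ F.
Q = CV = 4.23×10⁻¹⁰ × 3520 = 1.49×10⁻⁶ C.

Q ≈ 1.49 μC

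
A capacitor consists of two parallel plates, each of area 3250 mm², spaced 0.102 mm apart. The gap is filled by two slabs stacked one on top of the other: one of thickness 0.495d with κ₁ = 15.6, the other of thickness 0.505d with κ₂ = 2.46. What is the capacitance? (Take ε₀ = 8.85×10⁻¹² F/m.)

A = 3250 mm² = 3.25×10⁻³ m².
Stacked slabs ⇒ two capacitors in series, each with the full plate area.
C₁ = κ₁ε₀A/d₁ = 15.6 × 8.85×10⁻¹² × 3.25×10⁻³ / 5.05×10⁻⁵ = 8.89×10⁻⁹ F.
C₂ = κ₂ε₀A/d₂ = 2.46 × 8.85×10⁻¹² × 3.25×10⁻³ / 5.15×10⁻⁵ = 1.37×10⁻⁹ F.
C = (1/C₁ + 1/C₂)⁻¹ = 1.19×10⁻⁹ F.

1.19 nF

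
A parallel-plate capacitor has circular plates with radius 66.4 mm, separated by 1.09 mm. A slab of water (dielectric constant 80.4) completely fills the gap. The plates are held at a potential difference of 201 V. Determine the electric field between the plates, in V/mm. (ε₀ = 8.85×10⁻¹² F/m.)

184 V/mm

E = V/d = 201 / 1.09×10⁻³ = 1.84×10⁵ V/m.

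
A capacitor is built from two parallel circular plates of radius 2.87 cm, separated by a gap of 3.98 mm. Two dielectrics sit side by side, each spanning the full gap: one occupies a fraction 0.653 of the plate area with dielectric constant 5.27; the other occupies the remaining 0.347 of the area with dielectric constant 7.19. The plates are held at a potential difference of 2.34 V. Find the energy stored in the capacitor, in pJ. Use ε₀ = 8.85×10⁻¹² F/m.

93.5 pJ

A = π(2.87 cm)² = 2.59×10⁻³ m².
Side-by-side slabs ⇒ two capacitors in parallel, each spanning the full gap.
C₁ = κ₁ε₀A₁/d = 5.27 × 8.85×10⁻¹² × 1.69×10⁻³ / 3.98×10⁻³ = 1.98×10⁻¹¹ F.
C₂ = κ₂ε₀A₂/d = 7.19 × 8.85×10⁻¹² × 8.98×10⁻⁴ / 3.98×10⁻³ = 1.44×10⁻¹¹ F.
C = C₁ + C₂ = 3.42×10⁻¹¹ F.
U = ½CV² = ½ × 3.42×10⁻¹¹ × (2.34)² = 9.35×10⁻¹¹ J.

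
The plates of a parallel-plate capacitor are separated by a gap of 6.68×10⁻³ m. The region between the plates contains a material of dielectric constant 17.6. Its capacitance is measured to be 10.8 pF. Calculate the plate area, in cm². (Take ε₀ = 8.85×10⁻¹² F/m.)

A = Cd/(κε₀) = 1.08×10⁻¹¹ × 6.68×10⁻³ / (17.6 × 8.85×10⁻¹²) = 4.63×10⁻⁴ m².

A ≈ 4.63 cm²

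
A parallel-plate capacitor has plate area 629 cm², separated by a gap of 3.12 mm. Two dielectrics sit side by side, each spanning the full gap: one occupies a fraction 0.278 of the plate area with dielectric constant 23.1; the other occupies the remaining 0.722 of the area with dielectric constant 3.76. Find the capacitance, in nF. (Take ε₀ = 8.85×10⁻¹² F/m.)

1.63 nF

A = 629 cm² = 6.29×10⁻² m².
Side-by-side slabs ⇒ two capacitors in parallel, each spanning the full gap.
C₁ = κ₁ε₀A₁/d = 23.1 × 8.85×10⁻¹² × 1.75×10⁻² / 3.12×10⁻³ = 1.15×10⁻⁹ F.
C₂ = κ₂ε₀A₂/d = 3.76 × 8.85×10⁻¹² × 4.54×10⁻² / 3.12×10⁻³ = 4.84×10⁻¹⁰ F.
C = C₁ + C₂ = 1.63×10⁻⁹ F.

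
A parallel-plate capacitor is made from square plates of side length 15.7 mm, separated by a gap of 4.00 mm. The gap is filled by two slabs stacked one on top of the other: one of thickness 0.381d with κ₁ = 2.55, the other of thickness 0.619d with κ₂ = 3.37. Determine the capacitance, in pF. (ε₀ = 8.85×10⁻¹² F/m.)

A = (15.7 mm)² = 2.46×10⁻⁴ m².
Stacked slabs ⇒ two capacitors in series, each with the full plate area.
C₁ = κ₁ε₀A/d₁ = 2.55 × 8.85×10⁻¹² × 2.46×10⁻⁴ / 1.52×10⁻³ = 3.65×10⁻¹² F.
C₂ = κ₂ε₀A/d₂ = 3.37 × 8.85×10⁻¹² × 2.46×10⁻⁴ / 2.48×10⁻³ = 2.97×10⁻¹² F.
C = (1/C₁ + 1/C₂)⁻¹ = 1.64×10⁻¹² F.

C ≈ 1.64 pF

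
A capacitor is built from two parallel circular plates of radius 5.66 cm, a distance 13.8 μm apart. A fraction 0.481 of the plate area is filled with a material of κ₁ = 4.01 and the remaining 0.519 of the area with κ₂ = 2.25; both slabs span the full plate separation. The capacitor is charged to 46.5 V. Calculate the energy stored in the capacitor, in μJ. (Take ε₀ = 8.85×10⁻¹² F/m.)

A = π(5.66 cm)² = 1.01×10⁻² m².
Side-by-side slabs ⇒ two capacitors in parallel, each spanning the full gap.
C₁ = κ₁ε₀A₁/d = 4.01 × 8.85×10⁻¹² × 4.84×10⁻³ / 1.38×10⁻⁵ = 1.24×10⁻⁸ F.
C₂ = κ₂ε₀A₂/d = 2.25 × 8.85×10⁻¹² × 5.22×10⁻³ / 1.38×10⁻⁵ = 7.54×10⁻⁹ F.
C = C₁ + C₂ = 2.00×10⁻⁸ F.
U = ½CV² = ½ × 2.00×10⁻⁸ × (46.5)² = 2.16×10⁻⁵ J.

U ≈ 21.6 μJ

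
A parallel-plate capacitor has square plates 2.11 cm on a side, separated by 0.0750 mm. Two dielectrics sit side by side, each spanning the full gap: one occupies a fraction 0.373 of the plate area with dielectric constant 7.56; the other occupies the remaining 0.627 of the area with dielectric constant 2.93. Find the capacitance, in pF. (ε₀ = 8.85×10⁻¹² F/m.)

A = (2.11 cm)² = 4.45×10⁻⁴ m².
Side-by-side slabs ⇒ two capacitors in parallel, each spanning the full gap.
C₁ = κ₁ε₀A₁/d = 7.56 × 8.85×10⁻¹² × 1.66×10⁻⁴ / 7.50×10⁻⁵ = 1.48×10⁻¹⁰ F.
C₂ = κ₂ε₀A₂/d = 2.93 × 8.85×10⁻¹² × 2.79×10⁻⁴ / 7.50×10⁻⁵ = 9.65×10⁻¹¹ F.
C = C₁ + C₂ = 2.45×10⁻¹⁰ F.

245 pF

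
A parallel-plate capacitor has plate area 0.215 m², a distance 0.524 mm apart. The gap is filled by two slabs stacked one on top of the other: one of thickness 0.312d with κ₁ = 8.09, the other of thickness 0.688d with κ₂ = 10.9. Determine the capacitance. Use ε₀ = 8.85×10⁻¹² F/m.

Stacked slabs ⇒ two capacitors in series, each with the full plate area.
C₁ = κ₁ε₀A/d₁ = 8.09 × 8.85×10⁻¹² × 0.215 / 1.63×10⁻⁴ = 9.42×10⁻⁸ F.
C₂ = κ₂ε₀A/d₂ = 10.9 × 8.85×10⁻¹² × 0.215 / 3.61×10⁻⁴ = 5.75×10⁻⁸ F.
C = (1/C₁ + 1/C₂)⁻¹ = 3.57×10⁻⁸ F.

35.7 nF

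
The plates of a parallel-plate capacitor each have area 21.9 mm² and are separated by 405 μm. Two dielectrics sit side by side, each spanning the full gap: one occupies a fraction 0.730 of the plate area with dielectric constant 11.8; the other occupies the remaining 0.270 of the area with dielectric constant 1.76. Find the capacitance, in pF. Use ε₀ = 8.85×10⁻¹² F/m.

A = 21.9 mm² = 2.19×10⁻⁵ m².
Side-by-side slabs ⇒ two capacitors in parallel, each spanning the full gap.
C₁ = κ₁ε₀A₁/d = 11.8 × 8.85×10⁻¹² × 1.60×10⁻⁵ / 4.05×10⁻⁴ = 4.12×10⁻¹² F.
C₂ = κ₂ε₀A₂/d = 1.76 × 8.85×10⁻¹² × 5.91×10⁻⁶ / 4.05×10⁻⁴ = 2.27×10⁻¹³ F.
C = C₁ + C₂ = 4.35×10⁻¹² F.

C ≈ 4.35 pF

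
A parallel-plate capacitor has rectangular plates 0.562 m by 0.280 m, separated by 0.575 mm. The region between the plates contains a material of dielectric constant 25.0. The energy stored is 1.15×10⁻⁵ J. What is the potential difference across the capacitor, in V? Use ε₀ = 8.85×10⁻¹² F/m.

A = 0.562 × 0.280 m² = 0.157 m².
C = κε₀A/d = 25.0 × 8.85×10⁻¹² × 0.157 / 5.75×10⁻⁴ = 6.05×10⁻⁸ F.
V = √(2U/C) = √(2 × 1.15×10⁻⁵ / 6.05×10⁻⁸) = 19.5 V.

19.5 V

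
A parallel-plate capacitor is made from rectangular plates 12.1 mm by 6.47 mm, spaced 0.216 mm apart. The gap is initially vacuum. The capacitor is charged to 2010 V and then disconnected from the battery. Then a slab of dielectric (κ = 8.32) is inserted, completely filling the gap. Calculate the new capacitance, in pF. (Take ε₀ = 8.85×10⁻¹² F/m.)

26.7 pF

A = 12.1 × 6.47 mm² = 7.83×10⁻⁵ m².
Initially C₁ = ε₀A/d = 8.85×10⁻¹² × 7.83×10⁻⁵ / 2.16×10⁻⁴ = 3.21×10⁻¹² F.
C = κε₀A/d scales with κ, so C₂/C₁ = κ = 8.32.
C₂ = 8.32 × 3.21×10⁻¹² = 2.67×10⁻¹¹ F.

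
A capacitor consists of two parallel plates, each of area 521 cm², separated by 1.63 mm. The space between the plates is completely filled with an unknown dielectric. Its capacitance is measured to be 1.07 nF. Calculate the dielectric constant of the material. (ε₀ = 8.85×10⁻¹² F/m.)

A = 521 cm² = 5.21×10⁻² m².
κ = Cd/(ε₀A) = 1.07×10⁻⁹ × 1.63×10⁻³ / (8.85×10⁻¹² × 5.21×10⁻²) = 3.78.

κ ≈ 3.78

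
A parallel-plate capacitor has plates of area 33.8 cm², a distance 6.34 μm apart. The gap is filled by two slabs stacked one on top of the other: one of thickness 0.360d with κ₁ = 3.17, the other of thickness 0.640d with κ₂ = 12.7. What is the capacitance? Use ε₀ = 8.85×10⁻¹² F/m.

C ≈ 28.8 nF

A = 33.8 cm² = 3.38×10⁻³ m².
Stacked slabs ⇒ two capacitors in series, each with the full plate area.
C₁ = κ₁ε₀A/d₁ = 3.17 × 8.85×10⁻¹² × 3.38×10⁻³ / 2.28×10⁻⁶ = 4.15×10⁻⁸ F.
C₂ = κ₂ε₀A/d₂ = 12.7 × 8.85×10⁻¹² × 3.38×10⁻³ / 4.06×10⁻⁶ = 9.36×10⁻⁸ F.
C = (1/C₁ + 1/C₂)⁻¹ = 2.88×10⁻⁸ F.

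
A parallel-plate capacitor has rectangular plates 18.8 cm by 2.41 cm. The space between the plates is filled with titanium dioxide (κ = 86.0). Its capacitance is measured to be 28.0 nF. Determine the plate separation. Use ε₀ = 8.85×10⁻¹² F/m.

A = 18.8 × 2.41 cm² = 4.53×10⁻³ m².
d = κε₀A/C = 86.0 × 8.85×10⁻¹² × 4.53×10⁻³ / 2.80×10⁻⁸ = 1.23×10⁻⁴ m.

123 μm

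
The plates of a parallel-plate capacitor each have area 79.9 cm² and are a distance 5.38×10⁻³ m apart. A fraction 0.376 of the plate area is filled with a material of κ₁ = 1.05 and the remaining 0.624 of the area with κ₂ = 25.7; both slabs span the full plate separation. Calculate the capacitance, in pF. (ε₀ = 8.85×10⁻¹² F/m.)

C ≈ 216 pF

A = 79.9 cm² = 7.99×10⁻³ m².
Side-by-side slabs ⇒ two capacitors in parallel, each spanning the full gap.
C₁ = κ₁ε₀A₁/d = 1.05 × 8.85×10⁻¹² × 3.00×10⁻³ / 5.38×10⁻³ = 5.19×10⁻¹² F.
C₂ = κ₂ε₀A₂/d = 25.7 × 8.85×10⁻¹² × 4.99×10⁻³ / 5.38×10⁻³ = 2.11×10⁻¹⁰ F.
C = C₁ + C₂ = 2.16×10⁻¹⁰ F.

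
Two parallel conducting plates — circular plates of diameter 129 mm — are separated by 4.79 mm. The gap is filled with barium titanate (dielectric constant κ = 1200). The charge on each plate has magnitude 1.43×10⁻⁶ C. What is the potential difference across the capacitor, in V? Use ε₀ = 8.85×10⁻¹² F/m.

A = π(129/2 mm)² = 1.31×10⁻² m².
C = κε₀A/d = 1200 × 8.85×10⁻¹² × 1.31×10⁻² / 4.79×10⁻³ = 2.90×10⁻⁸ F.
V = Q/C = 1.43×10⁻⁶ / 2.90×10⁻⁸ = 49.3 V.

V ≈ 49.3 V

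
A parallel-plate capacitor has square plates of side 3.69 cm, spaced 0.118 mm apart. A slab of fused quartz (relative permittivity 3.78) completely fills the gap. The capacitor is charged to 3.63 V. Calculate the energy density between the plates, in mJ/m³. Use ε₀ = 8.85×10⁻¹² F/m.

u ≈ 15.8 mJ/m³

E = V/d = 3.63 / 1.18×10⁻⁴ = 3.08×10⁴ V/m.
u = ½κε₀E² = ½ × 3.78 × 8.85×10⁻¹² × (3.08×10⁴)² = 1.58×10⁻² J/m³.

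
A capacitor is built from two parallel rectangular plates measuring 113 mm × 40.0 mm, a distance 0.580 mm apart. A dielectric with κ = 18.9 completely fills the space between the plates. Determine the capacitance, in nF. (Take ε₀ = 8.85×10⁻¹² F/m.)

A = 113 × 40.0 mm² = 4.52×10⁻³ m².
C = κε₀A/d = 18.9 × 8.85×10⁻¹² × 4.52×10⁻³ / 5.80×10⁻⁴ = 1.30×10⁻⁹ F.

C ≈ 1.30 nF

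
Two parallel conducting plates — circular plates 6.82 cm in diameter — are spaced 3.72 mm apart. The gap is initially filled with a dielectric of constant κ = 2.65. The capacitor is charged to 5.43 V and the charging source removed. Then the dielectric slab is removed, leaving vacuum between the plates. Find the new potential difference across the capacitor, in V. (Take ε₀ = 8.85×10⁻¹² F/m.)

A = π(6.82/2 cm)² = 3.65×10⁻³ m².
Initially C₁ = κε₀A/d = 2.65 × 8.85×10⁻¹² × 3.65×10⁻³ / 3.72×10⁻³ = 2.30×10⁻¹¹ F.
V₁ = 5.43 V.
Isolated ⇒ Q is held fixed. C₂ = 0.377 C₁ and V = Q/C, so V₂/V₁ = C₁/C₂ = 2.65.
V₂ = 2.65 × 5.43 = 14.4 V.

14.4 V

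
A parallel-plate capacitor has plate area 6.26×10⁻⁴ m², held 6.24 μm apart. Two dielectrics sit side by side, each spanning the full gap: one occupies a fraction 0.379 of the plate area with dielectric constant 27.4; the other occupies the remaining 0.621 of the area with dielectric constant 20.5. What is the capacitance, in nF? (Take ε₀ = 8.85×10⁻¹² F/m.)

Side-by-side slabs ⇒ two capacitors in parallel, each spanning the full gap.
C₁ = κ₁ε₀A₁/d = 27.4 × 8.85×10⁻¹² × 2.37×10⁻⁴ / 6.24×10⁻⁶ = 9.22×10⁻⁹ F.
C₂ = κ₂ε₀A₂/d = 20.5 × 8.85×10⁻¹² × 3.89×10⁻⁴ / 6.24×10⁻⁶ = 1.13×10⁻⁸ F.
C = C₁ + C₂ = 2.05×10⁻⁸ F.

C ≈ 20.5 nF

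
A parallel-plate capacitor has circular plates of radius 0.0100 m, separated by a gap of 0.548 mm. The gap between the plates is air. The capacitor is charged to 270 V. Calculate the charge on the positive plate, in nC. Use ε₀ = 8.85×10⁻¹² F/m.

A = π(0.0100 m)² = 3.14×10⁻⁴ m².
C = ε₀A/d = 8.85×10⁻¹² × 3.14×10⁻⁴ / 5.48×10⁻⁴ = 5.07×10⁻¹² F.
Q = CV = 5.07×10⁻¹² × 270 = 1.37×10⁻⁹ C.

Q ≈ 1.37 nC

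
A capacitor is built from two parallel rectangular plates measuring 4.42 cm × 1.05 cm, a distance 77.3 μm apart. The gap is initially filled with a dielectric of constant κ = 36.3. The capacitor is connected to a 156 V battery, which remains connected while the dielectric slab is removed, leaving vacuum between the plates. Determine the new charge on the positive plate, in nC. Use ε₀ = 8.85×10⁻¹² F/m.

Q ≈ 8.29 nC

A = 4.42 × 1.05 cm² = 4.64×10⁻⁴ m².
Initially C₁ = κε₀A/d = 36.3 × 8.85×10⁻¹² × 4.64×10⁻⁴ / 7.73×10⁻⁵ = 1.93×10⁻⁹ F.
Q₁ = 3.01×10⁻⁷ C.
Battery connected ⇒ V is held fixed. C₂ = 0.0275 C₁ and Q = CV, so Q₂/Q₁ = C₂/C₁ = 0.0275.
Q₂ = 0.0275 × 3.01×10⁻⁷ = 8.29×10⁻⁹ C.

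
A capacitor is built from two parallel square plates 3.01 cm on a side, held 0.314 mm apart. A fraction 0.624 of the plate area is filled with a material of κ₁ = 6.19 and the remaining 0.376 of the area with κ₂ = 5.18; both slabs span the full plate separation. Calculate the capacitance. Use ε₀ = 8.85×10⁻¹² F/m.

A = (3.01 cm)² = 9.06×10⁻⁴ m².
Side-by-side slabs ⇒ two capacitors in parallel, each spanning the full gap.
C₁ = κ₁ε₀A₁/d = 6.19 × 8.85×10⁻¹² × 5.65×10⁻⁴ / 3.14×10⁻⁴ = 9.86×10⁻¹¹ F.
C₂ = κ₂ε₀A₂/d = 5.18 × 8.85×10⁻¹² × 3.41×10⁻⁴ / 3.14×10⁻⁴ = 4.97×10⁻¹¹ F.
C = C₁ + C₂ = 1.48×10⁻¹⁰ F.

C ≈ 148 pF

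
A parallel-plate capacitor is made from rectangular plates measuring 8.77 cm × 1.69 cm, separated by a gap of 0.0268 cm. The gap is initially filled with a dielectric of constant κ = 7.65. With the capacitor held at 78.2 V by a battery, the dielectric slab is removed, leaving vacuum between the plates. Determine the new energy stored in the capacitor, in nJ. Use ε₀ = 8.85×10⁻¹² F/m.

U ≈ 150 nJ

A = 8.77 × 1.69 cm² = 1.48×10⁻³ m².
Initially C₁ = κε₀A/d = 7.65 × 8.85×10⁻¹² × 1.48×10⁻³ / 2.68×10⁻⁴ = 3.74×10⁻¹⁰ F.
U₁ = 1.14×10⁻⁶ J.
Battery connected ⇒ V is held fixed. C₂ = 0.131 C₁ and U = ½CV², so U₂/U₁ = C₂/C₁ = 0.131.
U₂ = 0.131 × 1.14×10⁻⁶ = 1.50×10⁻⁷ J.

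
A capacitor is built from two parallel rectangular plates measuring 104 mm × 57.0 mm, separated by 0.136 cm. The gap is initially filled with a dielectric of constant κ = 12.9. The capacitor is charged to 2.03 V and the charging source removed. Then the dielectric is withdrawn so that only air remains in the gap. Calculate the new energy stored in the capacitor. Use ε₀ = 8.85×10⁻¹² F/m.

U ≈ 13.2 nJ

A = 104 × 57.0 mm² = 5.93×10⁻³ m².
Initially C₁ = κε₀A/d = 12.9 × 8.85×10⁻¹² × 5.93×10⁻³ / 1.36×10⁻³ = 4.98×10⁻¹⁰ F.
U₁ = 1.03×10⁻⁹ J.
Isolated ⇒ Q is held fixed. C₂ = 0.0775 C₁ and U = Q²/(2C), so U₂/U₁ = C₁/C₂ = 12.9.
U₂ = 12.9 × 1.03×10⁻⁹ = 1.32×10⁻⁸ J.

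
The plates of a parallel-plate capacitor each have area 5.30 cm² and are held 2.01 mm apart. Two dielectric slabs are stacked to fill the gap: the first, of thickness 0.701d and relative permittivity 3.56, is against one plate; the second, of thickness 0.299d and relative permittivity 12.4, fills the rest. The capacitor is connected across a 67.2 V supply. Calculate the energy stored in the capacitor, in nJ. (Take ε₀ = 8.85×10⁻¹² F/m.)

A = 5.30 cm² = 5.30×10⁻⁴ m².
Stacked slabs ⇒ two capacitors in series, each with the full plate area.
C₁ = κ₁ε₀A/d₁ = 3.56 × 8.85×10⁻¹² × 5.30×10⁻⁴ / 1.41×10⁻³ = 1.19×10⁻¹¹ F.
C₂ = κ₂ε₀A/d₂ = 12.4 × 8.85×10⁻¹² × 5.30×10⁻⁴ / 6.01×10⁻⁴ = 9.68×10⁻¹¹ F.
C = (1/C₁ + 1/C₂)⁻¹ = 1.06×10⁻¹¹ F.
U = ½CV² = ½ × 1.06×10⁻¹¹ × (67.2)² = 2.38×10⁻⁸ J.

U ≈ 23.8 nJ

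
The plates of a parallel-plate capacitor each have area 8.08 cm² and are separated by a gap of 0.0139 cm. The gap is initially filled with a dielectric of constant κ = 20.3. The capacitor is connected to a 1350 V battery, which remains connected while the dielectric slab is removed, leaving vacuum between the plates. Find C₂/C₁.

C = κε₀A/d scales with κ, so C₂/C₁ = 1/κ = 1/20.3 = 0.0493.

0.0493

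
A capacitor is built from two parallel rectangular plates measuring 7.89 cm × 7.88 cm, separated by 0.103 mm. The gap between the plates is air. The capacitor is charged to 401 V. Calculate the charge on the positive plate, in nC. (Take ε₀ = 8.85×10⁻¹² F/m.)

A = 7.89 × 7.88 cm² = 6.22×10⁻³ m².
C = ε₀A/d = 8.85×10⁻¹² × 6.22×10⁻³ / 1.03×10⁻⁴ = 5.34×10⁻¹⁰ F.
Q = CV = 5.34×10⁻¹⁰ × 401 = 2.14×10⁻⁷ C.

Q ≈ 214 nC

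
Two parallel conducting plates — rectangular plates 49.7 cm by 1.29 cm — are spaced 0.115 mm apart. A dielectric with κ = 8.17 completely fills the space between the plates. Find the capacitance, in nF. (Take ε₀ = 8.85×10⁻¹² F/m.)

4.03 nF

A = 49.7 × 1.29 cm² = 6.41×10⁻³ m².
C = κε₀A/d = 8.17 × 8.85×10⁻¹² × 6.41×10⁻³ / 1.15×10⁻⁴ = 4.03×10⁻⁹ F.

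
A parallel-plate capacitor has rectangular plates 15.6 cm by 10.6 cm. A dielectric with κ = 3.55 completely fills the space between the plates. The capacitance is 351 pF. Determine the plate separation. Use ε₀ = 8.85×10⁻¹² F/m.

A = 15.6 × 10.6 cm² = 1.65×10⁻² m².
d = κε₀A/C = 3.55 × 8.85×10⁻¹² × 1.65×10⁻² / 3.51×10⁻¹⁰ = 1.48×10⁻³ m.

d ≈ 1.48 mm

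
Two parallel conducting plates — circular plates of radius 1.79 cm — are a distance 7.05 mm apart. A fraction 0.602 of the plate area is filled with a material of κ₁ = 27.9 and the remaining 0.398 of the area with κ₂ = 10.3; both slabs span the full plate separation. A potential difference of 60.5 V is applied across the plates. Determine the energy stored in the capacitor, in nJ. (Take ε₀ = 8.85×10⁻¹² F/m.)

48.3 nJ

A = π(1.79 cm)² = 1.01×10⁻³ m².
Side-by-side slabs ⇒ two capacitors in parallel, each spanning the full gap.
C₁ = κ₁ε₀A₁/d = 27.9 × 8.85×10⁻¹² × 6.06×10⁻⁴ / 7.05×10⁻³ = 2.12×10⁻¹¹ F.
C₂ = κ₂ε₀A₂/d = 10.3 × 8.85×10⁻¹² × 4.01×10⁻⁴ / 7.05×10⁻³ = 5.18×10⁻¹² F.
C = C₁ + C₂ = 2.64×10⁻¹¹ F.
U = ½CV² = ½ × 2.64×10⁻¹¹ × (60.5)² = 4.83×10⁻⁸ J.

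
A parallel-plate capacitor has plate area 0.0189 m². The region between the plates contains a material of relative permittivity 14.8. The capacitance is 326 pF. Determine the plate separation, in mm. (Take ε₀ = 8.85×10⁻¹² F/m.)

d = κε₀A/C = 14.8 × 8.85×10⁻¹² × 1.89×10⁻² / 3.26×10⁻¹⁰ = 7.59×10⁻³ m.

7.59 mm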